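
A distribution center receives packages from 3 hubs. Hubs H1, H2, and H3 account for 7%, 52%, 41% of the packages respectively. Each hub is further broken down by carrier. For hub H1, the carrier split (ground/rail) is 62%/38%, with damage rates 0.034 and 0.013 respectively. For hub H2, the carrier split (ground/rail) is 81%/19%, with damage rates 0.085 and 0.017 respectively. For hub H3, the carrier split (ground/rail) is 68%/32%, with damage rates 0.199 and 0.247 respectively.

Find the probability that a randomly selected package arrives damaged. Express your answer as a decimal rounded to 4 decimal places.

P(D|H1) = 0.62·0.034 + 0.38·0.013 = 0.02108 + 0.00494 = 0.02602
P(D|H2) = 0.81·0.085 + 0.19·0.017 = 0.06885 + 0.00323 = 0.07208
P(D|H3) = 0.68·0.199 + 0.32·0.247 = 0.13532 + 0.07904 = 0.21436
Then overall,
P(D) = 0.07·0.02602 + 0.52·0.07208 + 0.41·0.21436
      = 0.0018214 + 0.0374816 + 0.0878876 = 0.1271906

P(D) ≈ 0.1272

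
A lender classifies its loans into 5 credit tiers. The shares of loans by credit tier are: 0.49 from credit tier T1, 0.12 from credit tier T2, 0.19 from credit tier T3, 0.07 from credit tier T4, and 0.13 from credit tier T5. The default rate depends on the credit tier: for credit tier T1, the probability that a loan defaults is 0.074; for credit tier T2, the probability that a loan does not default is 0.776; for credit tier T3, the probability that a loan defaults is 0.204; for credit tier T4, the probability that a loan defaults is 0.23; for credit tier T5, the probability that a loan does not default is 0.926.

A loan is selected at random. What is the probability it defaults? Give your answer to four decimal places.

P(D) ≈ 0.1276

P(D|T2) = 1 − 0.776 = 0.224.
P(D|T5) = 1 − 0.926 = 0.074.
P(D) = P(D|T1)·P(T1) + P(D|T2)·P(T2) + P(D|T3)·P(T3) + P(D|T4)·P(T4) + P(D|T5)·P(T5)
      = 0.074·0.49 + 0.224·0.12 + 0.204·0.19 + 0.23·0.07 + 0.074·0.13
      = 0.03626 + 0.02688 + 0.03876 + 0.0161 + 0.00962 = 0.12762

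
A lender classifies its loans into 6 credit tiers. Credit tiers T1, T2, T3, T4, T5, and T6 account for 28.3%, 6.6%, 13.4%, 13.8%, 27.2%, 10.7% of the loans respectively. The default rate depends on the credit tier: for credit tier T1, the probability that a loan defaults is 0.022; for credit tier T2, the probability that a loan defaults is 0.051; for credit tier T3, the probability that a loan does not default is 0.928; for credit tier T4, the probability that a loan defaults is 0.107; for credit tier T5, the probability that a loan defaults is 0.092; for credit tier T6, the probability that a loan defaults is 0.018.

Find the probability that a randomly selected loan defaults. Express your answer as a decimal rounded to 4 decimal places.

0.0610

P(D|T3) = 1 − 0.928 = 0.072.
By the law of total probability,
P(D) = P(D|T1)·P(T1) + P(D|T2)·P(T2) + P(D|T3)·P(T3) + P(D|T4)·P(T4) + P(D|T5)·P(T5) + P(D|T6)·P(T6)
      = 0.022·0.283 + 0.051·0.066 + 0.072·0.134 + 0.107·0.138 + 0.092·0.272 + 0.018·0.107
      = 0.006226 + 0.003366 + 0.009648 + 0.014766 + 0.025024 + 0.001926 = 0.060956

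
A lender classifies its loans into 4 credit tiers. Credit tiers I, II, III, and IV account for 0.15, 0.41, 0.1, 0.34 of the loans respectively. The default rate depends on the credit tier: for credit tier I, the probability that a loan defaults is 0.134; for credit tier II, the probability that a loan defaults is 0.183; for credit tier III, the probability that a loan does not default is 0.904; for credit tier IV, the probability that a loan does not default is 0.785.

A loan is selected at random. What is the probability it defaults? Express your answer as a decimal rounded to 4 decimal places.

P(D) ≈ 0.1778

P(D|III) = 1 − 0.904 = 0.096.
P(D|IV) = 1 − 0.785 = 0.215.
P(D) = P(D|I)·P(I) + P(D|II)·P(II) + P(D|III)·P(III) + P(D|IV)·P(IV)
      = 0.134·0.15 + 0.183·0.41 + 0.096·0.1 + 0.215·0.34
      = 0.0201 + 0.07503 + 0.0096 + 0.0731 = 0.17783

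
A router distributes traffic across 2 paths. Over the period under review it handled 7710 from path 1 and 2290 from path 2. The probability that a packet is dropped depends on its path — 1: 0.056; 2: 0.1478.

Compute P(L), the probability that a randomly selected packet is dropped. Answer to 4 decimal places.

Total: 7710 + 2290 = 10000.
P(1) = 7710/10000 = 0.771. P(2) = 2290/10000 = 0.229.
P(L) = P(L|1)·P(1) + P(L|2)·P(2)
      = 0.056·0.771 + 0.1478·0.229
      = 0.043176 + 0.0338462 = 0.0770222

0.0770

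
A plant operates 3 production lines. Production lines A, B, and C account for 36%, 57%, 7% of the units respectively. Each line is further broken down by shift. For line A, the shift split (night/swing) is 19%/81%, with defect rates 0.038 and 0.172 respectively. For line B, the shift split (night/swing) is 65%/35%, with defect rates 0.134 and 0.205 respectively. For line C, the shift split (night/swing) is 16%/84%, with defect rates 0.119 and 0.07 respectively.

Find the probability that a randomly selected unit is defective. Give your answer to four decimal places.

P(D|A) = 0.19·0.038 + 0.81·0.172 = 0.00722 + 0.13932 = 0.14654
P(D|B) = 0.65·0.134 + 0.35·0.205 = 0.0871 + 0.07175 = 0.15885
P(D|C) = 0.16·0.119 + 0.84·0.07 = 0.01904 + 0.0588 = 0.07784
By total probability over the outer partition,
P(D) = 0.36·0.14654 + 0.57·0.15885 + 0.07·0.07784
      = 0.0527544 + 0.0905445 + 0.0054488 = 0.1487477

0.1487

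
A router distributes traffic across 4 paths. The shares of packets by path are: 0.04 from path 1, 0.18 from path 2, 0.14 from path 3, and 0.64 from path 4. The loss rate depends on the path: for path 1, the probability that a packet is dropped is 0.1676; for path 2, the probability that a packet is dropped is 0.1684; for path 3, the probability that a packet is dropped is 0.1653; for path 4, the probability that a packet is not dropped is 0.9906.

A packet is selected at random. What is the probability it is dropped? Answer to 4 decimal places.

0.0662

P(L|4) = 1 − 0.9906 = 0.0094.
Summing over the partition,
P(L) = P(L|1)·P(1) + P(L|2)·P(2) + P(L|3)·P(3) + P(L|4)·P(4)
      = 0.1676·0.04 + 0.1684·0.18 + 0.1653·0.14 + 0.0094·0.64
      = 0.006704 + 0.030312 + 0.023142 + 0.006016 = 0.066174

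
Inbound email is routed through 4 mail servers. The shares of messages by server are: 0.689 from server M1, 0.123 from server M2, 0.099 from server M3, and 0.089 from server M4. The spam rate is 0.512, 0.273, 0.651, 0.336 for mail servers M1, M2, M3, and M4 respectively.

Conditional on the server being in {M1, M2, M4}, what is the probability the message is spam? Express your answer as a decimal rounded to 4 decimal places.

P(S|J) ≈ 0.4620

Let J = {M1, M2, M4}.
P(J) = 0.689 + 0.123 + 0.089 = 0.901.
P(S ∩ J) = 0.512·0.689 + 0.273·0.123 + 0.336·0.089 = 0.352768 + 0.033579 + 0.029904 = 0.416251.
P(S | J) = 0.416251 / 0.901 = 0.461988…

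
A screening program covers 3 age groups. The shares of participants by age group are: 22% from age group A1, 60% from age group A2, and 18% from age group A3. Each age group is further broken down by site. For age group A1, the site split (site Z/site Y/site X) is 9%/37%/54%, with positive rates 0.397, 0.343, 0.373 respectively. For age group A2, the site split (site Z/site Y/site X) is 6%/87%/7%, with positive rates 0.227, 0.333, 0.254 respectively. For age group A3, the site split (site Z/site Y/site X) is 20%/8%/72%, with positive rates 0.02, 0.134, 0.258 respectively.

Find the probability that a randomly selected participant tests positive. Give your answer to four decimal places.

P(T|A1) = 0.09·0.397 + 0.37·0.343 + 0.54·0.373 = 0.03573 + 0.12691 + 0.20142 = 0.36406
P(T|A2) = 0.06·0.227 + 0.87·0.333 + 0.07·0.254 = 0.01362 + 0.28971 + 0.01778 = 0.32111
P(T|A3) = 0.2·0.02 + 0.08·0.134 + 0.72·0.258 = 0.004 + 0.01072 + 0.18576 = 0.20048
By total probability over the outer partition,
P(T) = 0.22·0.36406 + 0.6·0.32111 + 0.18·0.20048
      = 0.0800932 + 0.192666 + 0.0360864 = 0.3088456

0.3088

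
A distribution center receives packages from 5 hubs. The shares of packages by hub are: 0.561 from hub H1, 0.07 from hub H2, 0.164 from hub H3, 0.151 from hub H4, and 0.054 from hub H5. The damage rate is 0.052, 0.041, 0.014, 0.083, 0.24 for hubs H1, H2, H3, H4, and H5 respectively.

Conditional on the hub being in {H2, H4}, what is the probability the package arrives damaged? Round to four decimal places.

0.0697

Let S = {H2, H4}.
P(S) = 0.07 + 0.151 = 0.221.
P(D ∩ S) = 0.041·0.07 + 0.083·0.151 = 0.00287 + 0.012533 = 0.015403.
P(D | S) = 0.015403 / 0.221 = 0.069697…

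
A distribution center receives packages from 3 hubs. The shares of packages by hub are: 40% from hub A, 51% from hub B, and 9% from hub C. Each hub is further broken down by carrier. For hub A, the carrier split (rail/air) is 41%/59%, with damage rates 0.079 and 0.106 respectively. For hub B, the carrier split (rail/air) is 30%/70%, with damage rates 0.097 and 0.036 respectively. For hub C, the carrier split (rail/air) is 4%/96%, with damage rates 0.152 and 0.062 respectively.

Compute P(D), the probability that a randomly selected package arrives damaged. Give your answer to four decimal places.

P(D|A) = 0.41·0.079 + 0.59·0.106 = 0.03239 + 0.06254 = 0.09493
P(D|B) = 0.3·0.097 + 0.7·0.036 = 0.0291 + 0.0252 = 0.0543
P(D|C) = 0.04·0.152 + 0.96·0.062 = 0.00608 + 0.05952 = 0.0656
By total probability over the outer partition,
P(D) = 0.4·0.09493 + 0.51·0.0543 + 0.09·0.0656
      = 0.037972 + 0.027693 + 0.005904 = 0.071569

0.0716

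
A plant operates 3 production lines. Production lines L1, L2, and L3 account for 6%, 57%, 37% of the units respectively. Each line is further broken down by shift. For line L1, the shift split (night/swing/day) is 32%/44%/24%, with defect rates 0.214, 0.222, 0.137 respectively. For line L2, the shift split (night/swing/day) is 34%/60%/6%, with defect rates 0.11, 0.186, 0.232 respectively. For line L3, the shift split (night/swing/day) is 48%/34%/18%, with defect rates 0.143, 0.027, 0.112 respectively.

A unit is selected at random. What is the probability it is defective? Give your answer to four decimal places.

P(D) ≈ 0.1411

P(D|L1) = 0.32·0.214 + 0.44·0.222 + 0.24·0.137 = 0.06848 + 0.09768 + 0.03288 = 0.19904
P(D|L2) = 0.34·0.11 + 0.6·0.186 + 0.06·0.232 = 0.0374 + 0.1116 + 0.01392 = 0.16292
P(D|L3) = 0.48·0.143 + 0.34·0.027 + 0.18·0.112 = 0.06864 + 0.00918 + 0.02016 = 0.09798
By total probability over the outer partition,
P(D) = 0.06·0.19904 + 0.57·0.16292 + 0.37·0.09798
      = 0.0119424 + 0.0928644 + 0.0362526 = 0.1410594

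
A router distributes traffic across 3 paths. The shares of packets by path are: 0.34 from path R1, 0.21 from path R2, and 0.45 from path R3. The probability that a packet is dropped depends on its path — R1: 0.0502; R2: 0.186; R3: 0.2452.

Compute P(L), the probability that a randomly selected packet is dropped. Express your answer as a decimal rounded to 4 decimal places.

P(L) = P(L|R1)·P(R1) + P(L|R2)·P(R2) + P(L|R3)·P(R3)
      = 0.0502·0.34 + 0.186·0.21 + 0.2452·0.45
      = 0.017068 + 0.03906 + 0.11034 = 0.166468

P(L) ≈ 0.1665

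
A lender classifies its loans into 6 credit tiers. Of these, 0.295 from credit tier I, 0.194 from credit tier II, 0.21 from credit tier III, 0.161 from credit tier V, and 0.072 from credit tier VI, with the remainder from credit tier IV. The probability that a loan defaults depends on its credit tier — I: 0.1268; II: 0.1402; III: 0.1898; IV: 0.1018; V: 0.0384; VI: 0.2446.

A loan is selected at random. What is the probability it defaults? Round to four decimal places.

P(IV) = 1 − (0.295 + 0.194 + 0.21 + 0.161 + 0.072) = 0.068.
P(D) = P(D|I)·P(I) + P(D|II)·P(II) + P(D|III)·P(III) + P(D|IV)·P(IV) + P(D|V)·P(V) + P(D|VI)·P(VI)
      = 0.1268·0.295 + 0.1402·0.194 + 0.1898·0.21 + 0.1018·0.068 + 0.0384·0.161 + 0.2446·0.072
      = 0.037406 + 0.0271988 + 0.039858 + 0.0069224 + 0.0061824 + 0.0176112 = 0.1351788

P(D) ≈ 0.1352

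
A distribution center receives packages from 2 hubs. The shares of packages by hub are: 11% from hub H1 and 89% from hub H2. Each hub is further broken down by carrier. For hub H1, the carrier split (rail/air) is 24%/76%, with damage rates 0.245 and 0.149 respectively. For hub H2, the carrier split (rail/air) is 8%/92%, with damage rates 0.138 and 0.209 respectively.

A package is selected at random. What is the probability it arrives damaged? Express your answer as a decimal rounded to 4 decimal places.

P(D|H1) = 0.24·0.245 + 0.76·0.149 = 0.0588 + 0.11324 = 0.17204
P(D|H2) = 0.08·0.138 + 0.92·0.209 = 0.01104 + 0.19228 = 0.20332
Then overall,
P(D) = 0.11·0.17204 + 0.89·0.20332
      = 0.0189244 + 0.1809548 = 0.1998792

P(D) ≈ 0.1999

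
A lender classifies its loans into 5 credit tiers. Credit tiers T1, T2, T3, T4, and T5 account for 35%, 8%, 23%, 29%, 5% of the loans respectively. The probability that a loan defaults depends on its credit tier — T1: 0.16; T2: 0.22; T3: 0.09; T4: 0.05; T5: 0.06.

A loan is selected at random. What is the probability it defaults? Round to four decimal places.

P(D) ≈ 0.1118

P(D) = P(D|T1)·P(T1) + P(D|T2)·P(T2) + P(D|T3)·P(T3) + P(D|T4)·P(T4) + P(D|T5)·P(T5)
      = 0.16·0.35 + 0.22·0.08 + 0.09·0.23 + 0.05·0.29 + 0.06·0.05
      = 0.056 + 0.0176 + 0.0207 + 0.0145 + 0.003 = 0.1118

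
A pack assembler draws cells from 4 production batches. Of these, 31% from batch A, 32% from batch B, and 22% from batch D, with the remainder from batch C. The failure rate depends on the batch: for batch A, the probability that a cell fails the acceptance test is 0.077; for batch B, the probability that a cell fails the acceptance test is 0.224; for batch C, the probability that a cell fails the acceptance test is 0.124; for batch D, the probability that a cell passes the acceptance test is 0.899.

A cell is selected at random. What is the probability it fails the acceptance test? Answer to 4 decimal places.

P(C) = 1 − (0.31 + 0.32 + 0.22) = 0.15.
P(F|D) = 1 − 0.899 = 0.101.
P(F) = P(F|A)·P(A) + P(F|B)·P(B) + P(F|C)·P(C) + P(F|D)·P(D)
      = 0.077·0.31 + 0.224·0.32 + 0.124·0.15 + 0.101·0.22
      = 0.02387 + 0.07168 + 0.0186 + 0.02222 = 0.13637

P(F) ≈ 0.1364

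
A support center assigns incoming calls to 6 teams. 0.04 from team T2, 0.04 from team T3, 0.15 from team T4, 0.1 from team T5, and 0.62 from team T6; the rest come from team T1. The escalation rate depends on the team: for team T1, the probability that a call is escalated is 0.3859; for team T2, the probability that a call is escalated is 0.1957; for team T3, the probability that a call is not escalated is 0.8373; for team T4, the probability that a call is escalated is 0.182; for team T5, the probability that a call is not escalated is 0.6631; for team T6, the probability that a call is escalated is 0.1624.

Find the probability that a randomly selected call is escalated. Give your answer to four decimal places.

P(T1) = 1 − (0.04 + 0.04 + 0.15 + 0.1 + 0.62) = 0.05.
P(E|T3) = 1 − 0.8373 = 0.1627.
P(E|T5) = 1 − 0.6631 = 0.3369.
By the law of total probability,
P(E) = P(E|T1)·P(T1) + P(E|T2)·P(T2) + P(E|T3)·P(T3) + P(E|T4)·P(T4) + P(E|T5)·P(T5) + P(E|T6)·P(T6)
      = 0.3859·0.05 + 0.1957·0.04 + 0.1627·0.04 + 0.182·0.15 + 0.3369·0.1 + 0.1624·0.62
      = 0.019295 + 0.007828 + 0.006508 + 0.0273 + 0.03369 + 0.100688 = 0.195309

P(E) ≈ 0.1953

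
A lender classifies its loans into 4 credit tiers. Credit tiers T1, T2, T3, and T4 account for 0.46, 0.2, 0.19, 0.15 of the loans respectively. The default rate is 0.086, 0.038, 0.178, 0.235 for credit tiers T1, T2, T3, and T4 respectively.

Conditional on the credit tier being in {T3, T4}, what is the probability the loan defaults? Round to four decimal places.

Let S = {T3, T4}.
P(S) = 0.19 + 0.15 = 0.34.
P(D ∩ S) = 0.178·0.19 + 0.235·0.15 = 0.03382 + 0.03525 = 0.06907.
P(D | S) = 0.06907 / 0.34 = 0.203147…

P(D|S) ≈ 0.2031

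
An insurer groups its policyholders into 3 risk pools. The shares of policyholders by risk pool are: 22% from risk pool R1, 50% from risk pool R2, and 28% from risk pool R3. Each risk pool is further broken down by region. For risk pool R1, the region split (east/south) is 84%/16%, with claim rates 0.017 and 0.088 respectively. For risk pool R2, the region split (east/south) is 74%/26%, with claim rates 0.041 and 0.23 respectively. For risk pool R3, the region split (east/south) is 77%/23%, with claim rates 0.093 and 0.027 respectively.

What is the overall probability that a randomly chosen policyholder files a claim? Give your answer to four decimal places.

P(C) ≈ 0.0731

P(C|R1) = 0.84·0.017 + 0.16·0.088 = 0.01428 + 0.01408 = 0.02836
P(C|R2) = 0.74·0.041 + 0.26·0.23 = 0.03034 + 0.0598 = 0.09014
P(C|R3) = 0.77·0.093 + 0.23·0.027 = 0.07161 + 0.00621 = 0.07782
Then overall,
P(C) = 0.22·0.02836 + 0.5·0.09014 + 0.28·0.07782
      = 0.0062392 + 0.04507 + 0.0217896 = 0.0730988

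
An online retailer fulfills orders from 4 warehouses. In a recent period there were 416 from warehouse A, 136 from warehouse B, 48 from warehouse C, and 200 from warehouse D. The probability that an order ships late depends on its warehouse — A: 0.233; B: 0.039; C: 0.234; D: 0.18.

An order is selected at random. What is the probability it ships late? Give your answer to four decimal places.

0.1868

Total: 416 + 136 + 48 + 200 = 800.
P(A) = 416/800 = 0.52. P(B) = 136/800 = 0.17. P(C) = 48/800 = 0.06. P(D) = 200/800 = 0.25.
P(L) = P(L|A)·P(A) + P(L|B)·P(B) + P(L|C)·P(C) + P(L|D)·P(D)
      = 0.233·0.52 + 0.039·0.17 + 0.234·0.06 + 0.18·0.25
      = 0.12116 + 0.00663 + 0.01404 + 0.045 = 0.18683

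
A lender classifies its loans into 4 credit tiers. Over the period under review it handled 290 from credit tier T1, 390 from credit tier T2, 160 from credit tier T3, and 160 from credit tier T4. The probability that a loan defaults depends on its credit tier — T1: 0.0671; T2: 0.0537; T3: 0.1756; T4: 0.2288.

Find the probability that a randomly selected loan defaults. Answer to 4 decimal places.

P(D) ≈ 0.1051

Total: 290 + 390 + 160 + 160 = 1000.
P(T1) = 290/1000 = 0.29. P(T2) = 390/1000 = 0.39. P(T3) = 160/1000 = 0.16. P(T4) = 160/1000 = 0.16.
Summing over the partition,
P(D) = P(D|T1)·P(T1) + P(D|T2)·P(T2) + P(D|T3)·P(T3) + P(D|T4)·P(T4)
      = 0.0671·0.29 + 0.0537·0.39 + 0.1756·0.16 + 0.2288·0.16
      = 0.019459 + 0.020943 + 0.028096 + 0.036608 = 0.105106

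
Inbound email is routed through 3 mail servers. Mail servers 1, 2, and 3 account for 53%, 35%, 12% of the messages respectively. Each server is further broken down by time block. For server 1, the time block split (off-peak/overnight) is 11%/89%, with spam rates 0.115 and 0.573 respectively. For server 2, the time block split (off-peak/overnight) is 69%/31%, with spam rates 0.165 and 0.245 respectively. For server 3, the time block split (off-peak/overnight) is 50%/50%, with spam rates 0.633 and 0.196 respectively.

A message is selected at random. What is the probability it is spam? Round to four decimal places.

P(S) ≈ 0.3932

P(S|1) = 0.11·0.115 + 0.89·0.573 = 0.01265 + 0.50997 = 0.52262
P(S|2) = 0.69·0.165 + 0.31·0.245 = 0.11385 + 0.07595 = 0.1898
P(S|3) = 0.5·0.633 + 0.5·0.196 = 0.3165 + 0.098 = 0.4145
By total probability over the outer partition,
P(S) = 0.53·0.52262 + 0.35·0.1898 + 0.12·0.4145
      = 0.2769886 + 0.06643 + 0.04974 = 0.3931586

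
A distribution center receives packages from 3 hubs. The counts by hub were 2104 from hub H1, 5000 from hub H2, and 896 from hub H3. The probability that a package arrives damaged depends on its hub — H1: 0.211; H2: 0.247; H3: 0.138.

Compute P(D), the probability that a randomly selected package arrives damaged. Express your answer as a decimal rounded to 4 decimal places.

0.2253

Total: 2104 + 5000 + 896 = 8000.
P(H1) = 2104/8000 = 0.263. P(H2) = 5000/8000 = 0.625. P(H3) = 896/8000 = 0.112.
Using total probability over the partition,
P(D) = P(D|H1)·P(H1) + P(D|H2)·P(H2) + P(D|H3)·P(H3)
      = 0.211·0.263 + 0.247·0.625 + 0.138·0.112
      = 0.055493 + 0.154375 + 0.015456 = 0.225324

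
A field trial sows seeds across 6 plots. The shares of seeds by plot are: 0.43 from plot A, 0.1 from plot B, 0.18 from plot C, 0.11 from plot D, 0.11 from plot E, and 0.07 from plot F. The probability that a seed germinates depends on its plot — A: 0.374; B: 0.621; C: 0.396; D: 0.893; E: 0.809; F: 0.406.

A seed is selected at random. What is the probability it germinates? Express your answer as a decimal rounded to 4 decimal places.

0.5098

Using total probability over the partition,
P(G) = P(G|A)·P(A) + P(G|B)·P(B) + P(G|C)·P(C) + P(G|D)·P(D) + P(G|E)·P(E) + P(G|F)·P(F)
      = 0.374·0.43 + 0.621·0.1 + 0.396·0.18 + 0.893·0.11 + 0.809·0.11 + 0.406·0.07
      = 0.16082 + 0.0621 + 0.07128 + 0.09823 + 0.08899 + 0.02842 = 0.50984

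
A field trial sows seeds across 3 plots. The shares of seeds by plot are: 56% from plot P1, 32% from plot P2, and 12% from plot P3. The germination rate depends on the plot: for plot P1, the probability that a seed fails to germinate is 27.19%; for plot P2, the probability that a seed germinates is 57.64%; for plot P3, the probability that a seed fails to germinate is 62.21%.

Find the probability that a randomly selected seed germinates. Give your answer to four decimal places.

P(G|P1) = 1 − 0.2719 = 0.7281.
P(G|P3) = 1 − 0.6221 = 0.3779.
Using total probability over the partition,
P(G) = P(G|P1)·P(P1) + P(G|P2)·P(P2) + P(G|P3)·P(P3)
      = 0.7281·0.56 + 0.5764·0.32 + 0.3779·0.12
      = 0.407736 + 0.184448 + 0.045348 = 0.637532

P(G) ≈ 0.6375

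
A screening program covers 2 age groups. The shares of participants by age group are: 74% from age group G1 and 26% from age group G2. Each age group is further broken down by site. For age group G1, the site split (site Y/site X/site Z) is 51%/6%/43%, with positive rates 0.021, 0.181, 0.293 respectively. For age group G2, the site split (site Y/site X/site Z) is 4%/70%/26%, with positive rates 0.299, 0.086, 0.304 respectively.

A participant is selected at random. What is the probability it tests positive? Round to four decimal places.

P(T|G1) = 0.51·0.021 + 0.06·0.181 + 0.43·0.293 = 0.01071 + 0.01086 + 0.12599 = 0.14756
P(T|G2) = 0.04·0.299 + 0.7·0.086 + 0.26·0.304 = 0.01196 + 0.0602 + 0.07904 = 0.1512
By total probability over the outer partition,
P(T) = 0.74·0.14756 + 0.26·0.1512
      = 0.1091944 + 0.039312 = 0.1485064

P(T) ≈ 0.1485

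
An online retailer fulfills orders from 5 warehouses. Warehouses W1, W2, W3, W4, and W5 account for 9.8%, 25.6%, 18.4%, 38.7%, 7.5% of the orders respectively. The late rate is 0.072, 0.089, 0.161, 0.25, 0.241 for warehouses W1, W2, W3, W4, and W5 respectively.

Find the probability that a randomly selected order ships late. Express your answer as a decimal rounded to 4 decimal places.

Summing over the partition,
P(L) = P(L|W1)·P(W1) + P(L|W2)·P(W2) + P(L|W3)·P(W3) + P(L|W4)·P(W4) + P(L|W5)·P(W5)
      = 0.072·0.098 + 0.089·0.256 + 0.161·0.184 + 0.25·0.387 + 0.241·0.075
      = 0.007056 + 0.022784 + 0.029624 + 0.09675 + 0.018075 = 0.174289

P(L) ≈ 0.1743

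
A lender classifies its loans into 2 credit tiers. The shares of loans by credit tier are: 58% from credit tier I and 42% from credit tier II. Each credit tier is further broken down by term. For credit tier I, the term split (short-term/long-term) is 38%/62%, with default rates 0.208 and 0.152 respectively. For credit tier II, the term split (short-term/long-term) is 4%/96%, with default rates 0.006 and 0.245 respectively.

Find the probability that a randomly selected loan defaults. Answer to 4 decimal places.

0.1994

P(D|I) = 0.38·0.208 + 0.62·0.152 = 0.07904 + 0.09424 = 0.17328
P(D|II) = 0.04·0.006 + 0.96·0.245 = 0.00024 + 0.2352 = 0.23544
Then overall,
P(D) = 0.58·0.17328 + 0.42·0.23544
      = 0.1005024 + 0.0988848 = 0.1993872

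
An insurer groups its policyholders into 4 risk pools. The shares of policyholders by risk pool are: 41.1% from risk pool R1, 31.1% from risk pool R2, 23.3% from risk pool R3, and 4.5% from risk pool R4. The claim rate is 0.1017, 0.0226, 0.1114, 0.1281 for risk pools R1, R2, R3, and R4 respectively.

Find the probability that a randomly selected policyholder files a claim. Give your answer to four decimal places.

P(C) = P(C|R1)·P(R1) + P(C|R2)·P(R2) + P(C|R3)·P(R3) + P(C|R4)·P(R4)
      = 0.1017·0.411 + 0.0226·0.311 + 0.1114·0.233 + 0.1281·0.045
      = 0.0417987 + 0.0070286 + 0.0259562 + 0.0057645 = 0.080548

0.0805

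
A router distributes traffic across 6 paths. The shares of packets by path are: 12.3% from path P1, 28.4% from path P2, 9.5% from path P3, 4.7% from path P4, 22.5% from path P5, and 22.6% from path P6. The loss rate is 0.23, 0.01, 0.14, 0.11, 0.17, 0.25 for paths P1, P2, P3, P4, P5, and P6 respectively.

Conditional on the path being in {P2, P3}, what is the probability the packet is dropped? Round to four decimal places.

Let S = {P2, P3}.
P(S) = 0.284 + 0.095 = 0.379.
P(L ∩ S) = 0.01·0.284 + 0.14·0.095 = 0.00284 + 0.0133 = 0.01614.
P(L | S) = 0.01614 / 0.379 = 0.042586…

P(L|S) ≈ 0.0426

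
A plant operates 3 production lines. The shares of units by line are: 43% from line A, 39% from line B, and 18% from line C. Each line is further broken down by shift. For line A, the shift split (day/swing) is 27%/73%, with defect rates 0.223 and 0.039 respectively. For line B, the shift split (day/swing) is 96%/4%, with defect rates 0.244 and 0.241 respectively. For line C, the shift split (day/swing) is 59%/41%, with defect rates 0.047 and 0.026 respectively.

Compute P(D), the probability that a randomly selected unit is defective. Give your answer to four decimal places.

P(D) ≈ 0.1402

P(D|A) = 0.27·0.223 + 0.73·0.039 = 0.06021 + 0.02847 = 0.08868
P(D|B) = 0.96·0.244 + 0.04·0.241 = 0.23424 + 0.00964 = 0.24388
P(D|C) = 0.59·0.047 + 0.41·0.026 = 0.02773 + 0.01066 = 0.03839
By total probability over the outer partition,
P(D) = 0.43·0.08868 + 0.39·0.24388 + 0.18·0.03839
      = 0.0381324 + 0.0951132 + 0.0069102 = 0.1401558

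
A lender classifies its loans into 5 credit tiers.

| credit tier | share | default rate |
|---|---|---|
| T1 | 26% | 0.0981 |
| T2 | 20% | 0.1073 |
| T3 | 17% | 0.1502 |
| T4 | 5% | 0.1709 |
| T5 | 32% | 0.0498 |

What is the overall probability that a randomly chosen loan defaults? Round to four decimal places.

P(D) ≈ 0.0970

P(D) = P(D|T1)·P(T1) + P(D|T2)·P(T2) + P(D|T3)·P(T3) + P(D|T4)·P(T4) + P(D|T5)·P(T5)
      = 0.0981·0.26 + 0.1073·0.2 + 0.1502·0.17 + 0.1709·0.05 + 0.0498·0.32
      = 0.025506 + 0.02146 + 0.025534 + 0.008545 + 0.015936 = 0.096981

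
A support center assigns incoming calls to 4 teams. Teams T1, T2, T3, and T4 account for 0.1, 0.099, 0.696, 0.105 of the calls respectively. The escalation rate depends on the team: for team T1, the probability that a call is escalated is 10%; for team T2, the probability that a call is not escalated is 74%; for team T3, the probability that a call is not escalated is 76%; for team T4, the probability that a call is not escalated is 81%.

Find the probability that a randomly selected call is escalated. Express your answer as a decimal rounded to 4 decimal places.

0.2227

P(E|T2) = 1 − 0.74 = 0.26.
P(E|T3) = 1 − 0.76 = 0.24.
P(E|T4) = 1 − 0.81 = 0.19.
P(E) = P(E|T1)·P(T1) + P(E|T2)·P(T2) + P(E|T3)·P(T3) + P(E|T4)·P(T4)
      = 0.1·0.1 + 0.26·0.099 + 0.24·0.696 + 0.19·0.105
      = 0.01 + 0.02574 + 0.16704 + 0.01995 = 0.22273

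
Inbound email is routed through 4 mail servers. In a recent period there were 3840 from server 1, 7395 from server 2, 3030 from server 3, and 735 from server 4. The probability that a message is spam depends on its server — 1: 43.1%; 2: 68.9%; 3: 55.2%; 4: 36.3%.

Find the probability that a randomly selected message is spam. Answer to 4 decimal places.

Total: 3840 + 7395 + 3030 + 735 = 15000.
P(1) = 3840/15000 = 0.256. P(2) = 7395/15000 = 0.493. P(3) = 3030/15000 = 0.202. P(4) = 735/15000 = 0.049.
Summing over the partition,
P(S) = P(S|1)·P(1) + P(S|2)·P(2) + P(S|3)·P(3) + P(S|4)·P(4)
      = 0.431·0.256 + 0.689·0.493 + 0.552·0.202 + 0.363·0.049
      = 0.110336 + 0.339677 + 0.111504 + 0.017787 = 0.579304

0.5793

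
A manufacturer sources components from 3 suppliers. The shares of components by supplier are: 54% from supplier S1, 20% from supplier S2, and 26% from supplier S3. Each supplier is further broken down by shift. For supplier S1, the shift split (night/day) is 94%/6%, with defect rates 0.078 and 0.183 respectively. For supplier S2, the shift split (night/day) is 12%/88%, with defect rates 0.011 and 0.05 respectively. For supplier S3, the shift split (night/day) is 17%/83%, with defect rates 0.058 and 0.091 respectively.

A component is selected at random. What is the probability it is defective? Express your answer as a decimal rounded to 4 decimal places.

P(D|S1) = 0.94·0.078 + 0.06·0.183 = 0.07332 + 0.01098 = 0.0843
P(D|S2) = 0.12·0.011 + 0.88·0.05 = 0.00132 + 0.044 = 0.04532
P(D|S3) = 0.17·0.058 + 0.83·0.091 = 0.00986 + 0.07553 = 0.08539
By total probability over the outer partition,
P(D) = 0.54·0.0843 + 0.2·0.04532 + 0.26·0.08539
      = 0.045522 + 0.009064 + 0.0222014 = 0.0767874

P(D) ≈ 0.0768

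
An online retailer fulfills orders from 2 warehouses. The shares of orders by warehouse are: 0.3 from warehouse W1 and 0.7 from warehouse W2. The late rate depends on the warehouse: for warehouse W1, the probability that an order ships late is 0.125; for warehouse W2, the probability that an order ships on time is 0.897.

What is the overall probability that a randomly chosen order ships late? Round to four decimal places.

P(L|W2) = 1 − 0.897 = 0.103.
By the law of total probability,
P(L) = P(L|W1)·P(W1) + P(L|W2)·P(W2)
      = 0.125·0.3 + 0.103·0.7
      = 0.0375 + 0.0721 = 0.1096

P(L) ≈ 0.1096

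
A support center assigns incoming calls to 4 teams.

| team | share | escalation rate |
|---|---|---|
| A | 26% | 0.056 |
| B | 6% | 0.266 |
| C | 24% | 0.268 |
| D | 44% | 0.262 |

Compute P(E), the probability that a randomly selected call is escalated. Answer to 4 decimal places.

P(E) ≈ 0.2101

P(E) = P(E|A)·P(A) + P(E|B)·P(B) + P(E|C)·P(C) + P(E|D)·P(D)
      = 0.056·0.26 + 0.266·0.06 + 0.268·0.24 + 0.262·0.44
      = 0.01456 + 0.01596 + 0.06432 + 0.11528 = 0.21012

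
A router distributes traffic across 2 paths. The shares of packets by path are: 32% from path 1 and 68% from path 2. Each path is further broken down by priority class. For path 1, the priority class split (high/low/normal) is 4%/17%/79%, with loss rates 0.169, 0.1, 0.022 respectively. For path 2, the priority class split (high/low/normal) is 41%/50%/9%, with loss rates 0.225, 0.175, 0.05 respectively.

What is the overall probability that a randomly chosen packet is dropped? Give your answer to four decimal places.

P(L) ≈ 0.1385

P(L|1) = 0.04·0.169 + 0.17·0.1 + 0.79·0.022 = 0.00676 + 0.017 + 0.01738 = 0.04114
P(L|2) = 0.41·0.225 + 0.5·0.175 + 0.09·0.05 = 0.09225 + 0.0875 + 0.0045 = 0.18425
By total probability over the outer partition,
P(L) = 0.32·0.04114 + 0.68·0.18425
      = 0.0131648 + 0.12529 = 0.1384548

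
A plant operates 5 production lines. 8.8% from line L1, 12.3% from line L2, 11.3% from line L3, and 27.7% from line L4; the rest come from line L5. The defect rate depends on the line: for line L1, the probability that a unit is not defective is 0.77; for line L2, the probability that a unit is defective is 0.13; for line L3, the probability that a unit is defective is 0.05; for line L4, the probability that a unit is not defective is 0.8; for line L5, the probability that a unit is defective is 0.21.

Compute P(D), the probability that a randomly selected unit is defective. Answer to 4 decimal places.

P(D) ≈ 0.1811

P(L5) = 1 − (0.088 + 0.123 + 0.113 + 0.277) = 0.399.
P(D|L1) = 1 − 0.77 = 0.23.
P(D|L4) = 1 − 0.8 = 0.2.
P(D) = P(D|L1)·P(L1) + P(D|L2)·P(L2) + P(D|L3)·P(L3) + P(D|L4)·P(L4) + P(D|L5)·P(L5)
      = 0.23·0.088 + 0.13·0.123 + 0.05·0.113 + 0.2·0.277 + 0.21·0.399
      = 0.02024 + 0.01599 + 0.00565 + 0.0554 + 0.08379 = 0.18107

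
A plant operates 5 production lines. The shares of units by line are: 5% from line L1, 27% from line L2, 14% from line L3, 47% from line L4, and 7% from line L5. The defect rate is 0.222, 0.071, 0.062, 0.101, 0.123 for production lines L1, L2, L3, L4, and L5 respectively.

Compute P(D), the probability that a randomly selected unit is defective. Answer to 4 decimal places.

P(D) ≈ 0.0950

P(D) = P(D|L1)·P(L1) + P(D|L2)·P(L2) + P(D|L3)·P(L3) + P(D|L4)·P(L4) + P(D|L5)·P(L5)
      = 0.222·0.05 + 0.071·0.27 + 0.062·0.14 + 0.101·0.47 + 0.123·0.07
      = 0.0111 + 0.01917 + 0.00868 + 0.04747 + 0.00861 = 0.09503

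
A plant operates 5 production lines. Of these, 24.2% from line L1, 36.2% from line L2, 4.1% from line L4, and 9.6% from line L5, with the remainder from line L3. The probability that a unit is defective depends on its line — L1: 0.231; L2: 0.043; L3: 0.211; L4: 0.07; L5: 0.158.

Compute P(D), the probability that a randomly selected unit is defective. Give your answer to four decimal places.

P(D) ≈ 0.1442

P(L3) = 1 − (0.242 + 0.362 + 0.041 + 0.096) = 0.259.
By the law of total probability,
P(D) = P(D|L1)·P(L1) + P(D|L2)·P(L2) + P(D|L3)·P(L3) + P(D|L4)·P(L4) + P(D|L5)·P(L5)
      = 0.231·0.242 + 0.043·0.362 + 0.211·0.259 + 0.07·0.041 + 0.158·0.096
      = 0.055902 + 0.015566 + 0.054649 + 0.00287 + 0.015168 = 0.144155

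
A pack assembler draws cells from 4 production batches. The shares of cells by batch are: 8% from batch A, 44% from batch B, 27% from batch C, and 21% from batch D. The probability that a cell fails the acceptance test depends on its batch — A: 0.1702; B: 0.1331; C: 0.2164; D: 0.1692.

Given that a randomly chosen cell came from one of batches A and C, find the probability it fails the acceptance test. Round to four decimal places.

Let S = {A, C}.
P(S) = 0.08 + 0.27 = 0.35.
P(F ∩ S) = 0.1702·0.08 + 0.2164·0.27 = 0.013616 + 0.058428 = 0.072044.
P(F | S) = 0.072044 / 0.35 = 0.205840…

0.2058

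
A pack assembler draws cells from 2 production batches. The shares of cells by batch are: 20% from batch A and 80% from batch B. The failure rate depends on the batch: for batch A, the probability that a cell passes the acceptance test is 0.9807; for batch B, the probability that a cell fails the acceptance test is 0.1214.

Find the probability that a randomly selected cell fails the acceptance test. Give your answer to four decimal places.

P(F) ≈ 0.1010

P(F|A) = 1 − 0.9807 = 0.0193.
Using total probability over the partition,
P(F) = P(F|A)·P(A) + P(F|B)·P(B)
      = 0.0193·0.2 + 0.1214·0.8
      = 0.00386 + 0.09712 = 0.10098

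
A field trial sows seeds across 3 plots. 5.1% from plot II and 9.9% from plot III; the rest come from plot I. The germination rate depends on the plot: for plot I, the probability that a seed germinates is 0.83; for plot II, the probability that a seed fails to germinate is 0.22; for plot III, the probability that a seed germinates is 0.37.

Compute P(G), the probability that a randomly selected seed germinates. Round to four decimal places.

P(I) = 1 − (0.051 + 0.099) = 0.85.
P(G|II) = 1 − 0.22 = 0.78.
P(G) = P(G|I)·P(I) + P(G|II)·P(II) + P(G|III)·P(III)
      = 0.83·0.85 + 0.78·0.051 + 0.37·0.099
      = 0.7055 + 0.03978 + 0.03663 = 0.78191

P(G) ≈ 0.7819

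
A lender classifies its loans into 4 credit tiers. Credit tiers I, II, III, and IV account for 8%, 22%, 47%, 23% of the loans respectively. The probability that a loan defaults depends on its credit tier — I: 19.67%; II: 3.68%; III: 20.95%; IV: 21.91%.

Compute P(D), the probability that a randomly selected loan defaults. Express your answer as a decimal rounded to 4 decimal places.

P(D) ≈ 0.1727

P(D) = P(D|I)·P(I) + P(D|II)·P(II) + P(D|III)·P(III) + P(D|IV)·P(IV)
      = 0.1967·0.08 + 0.0368·0.22 + 0.2095·0.47 + 0.2191·0.23
      = 0.015736 + 0.008096 + 0.098465 + 0.050393 = 0.17269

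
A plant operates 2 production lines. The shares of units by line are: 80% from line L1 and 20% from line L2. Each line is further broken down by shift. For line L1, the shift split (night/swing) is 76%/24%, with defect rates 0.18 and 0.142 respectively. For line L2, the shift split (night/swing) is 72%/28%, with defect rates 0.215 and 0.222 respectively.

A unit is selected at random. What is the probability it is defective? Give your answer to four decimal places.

P(D) ≈ 0.1801

P(D|L1) = 0.76·0.18 + 0.24·0.142 = 0.1368 + 0.03408 = 0.17088
P(D|L2) = 0.72·0.215 + 0.28·0.222 = 0.1548 + 0.06216 = 0.21696
By total probability over the outer partition,
P(D) = 0.8·0.17088 + 0.2·0.21696
      = 0.136704 + 0.043392 = 0.180096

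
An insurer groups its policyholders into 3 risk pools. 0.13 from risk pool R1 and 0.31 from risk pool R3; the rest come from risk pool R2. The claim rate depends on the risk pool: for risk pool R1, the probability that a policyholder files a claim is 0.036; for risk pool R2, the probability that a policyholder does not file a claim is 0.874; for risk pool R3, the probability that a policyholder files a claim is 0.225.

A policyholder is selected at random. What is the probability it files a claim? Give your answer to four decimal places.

P(C) ≈ 0.1450

P(R2) = 1 − (0.13 + 0.31) = 0.56.
P(C|R2) = 1 − 0.874 = 0.126.
P(C) = P(C|R1)·P(R1) + P(C|R2)·P(R2) + P(C|R3)·P(R3)
      = 0.036·0.13 + 0.126·0.56 + 0.225·0.31
      = 0.00468 + 0.07056 + 0.06975 = 0.14499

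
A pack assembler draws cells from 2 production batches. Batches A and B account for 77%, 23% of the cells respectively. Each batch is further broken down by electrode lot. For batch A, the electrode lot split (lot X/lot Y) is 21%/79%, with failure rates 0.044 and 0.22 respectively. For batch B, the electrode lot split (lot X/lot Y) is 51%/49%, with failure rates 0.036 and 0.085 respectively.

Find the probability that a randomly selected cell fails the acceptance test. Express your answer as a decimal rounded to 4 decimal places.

P(F|A) = 0.21·0.044 + 0.79·0.22 = 0.00924 + 0.1738 = 0.18304
P(F|B) = 0.51·0.036 + 0.49·0.085 = 0.01836 + 0.04165 = 0.06001
By total probability over the outer partition,
P(F) = 0.77·0.18304 + 0.23·0.06001
      = 0.1409408 + 0.0138023 = 0.1547431

P(F) ≈ 0.1547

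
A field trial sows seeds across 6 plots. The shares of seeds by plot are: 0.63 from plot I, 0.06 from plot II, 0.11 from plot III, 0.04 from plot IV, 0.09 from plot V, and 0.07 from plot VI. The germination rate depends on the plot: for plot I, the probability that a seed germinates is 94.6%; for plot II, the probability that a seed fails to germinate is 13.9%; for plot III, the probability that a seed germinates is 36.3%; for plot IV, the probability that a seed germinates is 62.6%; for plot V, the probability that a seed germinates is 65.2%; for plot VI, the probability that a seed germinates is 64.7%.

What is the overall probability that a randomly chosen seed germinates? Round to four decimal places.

P(G|II) = 1 − 0.139 = 0.861.
Using total probability over the partition,
P(G) = P(G|I)·P(I) + P(G|II)·P(II) + P(G|III)·P(III) + P(G|IV)·P(IV) + P(G|V)·P(V) + P(G|VI)·P(VI)
      = 0.946·0.63 + 0.861·0.06 + 0.363·0.11 + 0.626·0.04 + 0.652·0.09 + 0.647·0.07
      = 0.59598 + 0.05166 + 0.03993 + 0.02504 + 0.05868 + 0.04529 = 0.81658

0.8166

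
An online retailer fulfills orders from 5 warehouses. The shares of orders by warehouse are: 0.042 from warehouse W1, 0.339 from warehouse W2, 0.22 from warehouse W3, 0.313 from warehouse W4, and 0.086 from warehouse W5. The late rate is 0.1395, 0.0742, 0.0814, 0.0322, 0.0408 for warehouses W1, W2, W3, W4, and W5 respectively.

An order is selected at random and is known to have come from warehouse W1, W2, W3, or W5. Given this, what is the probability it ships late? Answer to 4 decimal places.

P(L|S) ≈ 0.0763

Let S = {W1, W2, W3, W5}.
P(S) = 0.042 + 0.339 + 0.22 + 0.086 = 0.687.
P(L ∩ S) = 0.1395·0.042 + 0.0742·0.339 + 0.0814·0.22 + 0.0408·0.086 = 0.005859 + 0.0251538 + 0.017908 + 0.0035088 = 0.0524296.
P(L | S) = 0.0524296 / 0.687 = 0.076317…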